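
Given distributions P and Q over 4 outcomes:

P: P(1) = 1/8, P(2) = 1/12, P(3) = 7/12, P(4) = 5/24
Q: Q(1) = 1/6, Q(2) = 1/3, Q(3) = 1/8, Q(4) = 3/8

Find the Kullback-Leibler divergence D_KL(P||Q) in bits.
0.9012 bits

D_KL(P||Q) = Σ P(x) log₂(P(x)/Q(x))

Computing term by term:
  P(1)·log₂(P(1)/Q(1)) = (1/8)·log₂((1/8)/(1/6)) = -0.05188
  P(2)·log₂(P(2)/Q(2)) = (1/12)·log₂((1/12)/(1/3)) = -0.16667
  P(3)·log₂(P(3)/Q(3)) = (7/12)·log₂((7/12)/(1/8)) = 1.29640
  P(4)·log₂(P(4)/Q(4)) = (5/24)·log₂((5/24)/(3/8)) = -0.17667

D_KL(P||Q) = -0.05188 - 0.16667 + 1.29640 - 0.17667 = 0.90118 ≈ 0.9012 bits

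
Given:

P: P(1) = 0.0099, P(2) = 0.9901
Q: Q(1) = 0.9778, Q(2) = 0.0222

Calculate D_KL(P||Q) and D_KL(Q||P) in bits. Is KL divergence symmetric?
D_KL(P||Q) = 5.3591 bits, D_KL(Q||P) = 6.3572 bits. No, KL divergence is not symmetric.

D_KL(P||Q) = Σ P(x) log₂(P(x)/Q(x))

Computing term by term:
  P(1)·log₂(P(1)/Q(1)) = 0.0099·log₂(0.0099/0.9778) = -0.06560
  P(2)·log₂(P(2)/Q(2)) = 0.9901·log₂(0.9901/0.0222) = 5.42470

D_KL(P||Q) = -0.06560 + 5.42470 = 5.35910 ≈ 5.3591 bits

D_KL(Q||P) = Σ Q(x) log₂(Q(x)/P(x))

Computing term by term:
  Q(1)·log₂(Q(1)/P(1)) = 0.9778·log₂(0.9778/0.0099) = 6.47887
  Q(2)·log₂(Q(2)/P(2)) = 0.0222·log₂(0.0222/0.9901) = -0.12163

D_KL(Q||P) = 6.47887 - 0.12163 = 6.35724 ≈ 6.3572 bits

These are NOT equal (difference: 0.9981 bits). KL divergence is asymmetric: D_KL(P||Q) ≠ D_KL(Q||P) in general.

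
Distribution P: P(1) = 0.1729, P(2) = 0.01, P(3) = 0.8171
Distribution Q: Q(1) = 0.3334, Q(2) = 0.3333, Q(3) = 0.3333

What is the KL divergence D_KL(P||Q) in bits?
0.8427 bits

D_KL(P||Q) = Σ P(x) log₂(P(x)/Q(x))

Computing term by term:
  P(1)·log₂(P(1)/Q(1)) = 0.1729·log₂(0.1729/0.3334) = -0.16379
  P(2)·log₂(P(2)/Q(2)) = 0.01·log₂(0.01/0.3333) = -0.05059
  P(3)·log₂(P(3)/Q(3)) = 0.8171·log₂(0.8171/0.3333) = 1.05708

D_KL(P||Q) = -0.16379 - 0.05059 + 1.05708 = 0.84270 ≈ 0.8427 bits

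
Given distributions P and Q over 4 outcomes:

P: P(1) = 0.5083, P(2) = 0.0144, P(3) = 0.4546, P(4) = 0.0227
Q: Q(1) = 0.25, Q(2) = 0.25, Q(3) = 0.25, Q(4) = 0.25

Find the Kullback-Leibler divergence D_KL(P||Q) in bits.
0.7747 bits

D_KL(P||Q) = Σ P(x) log₂(P(x)/Q(x))

Computing term by term:
  P(1)·log₂(P(1)/Q(1)) = 0.5083·log₂(0.5083/0.25) = 0.52037
  P(2)·log₂(P(2)/Q(2)) = 0.0144·log₂(0.0144/0.25) = -0.05930
  P(3)·log₂(P(3)/Q(3)) = 0.4546·log₂(0.4546/0.25) = 0.39217
  P(4)·log₂(P(4)/Q(4)) = 0.0227·log₂(0.0227/0.25) = -0.07857

D_KL(P||Q) = 0.52037 - 0.05930 + 0.39217 - 0.07857 = 0.77467 ≈ 0.7747 bits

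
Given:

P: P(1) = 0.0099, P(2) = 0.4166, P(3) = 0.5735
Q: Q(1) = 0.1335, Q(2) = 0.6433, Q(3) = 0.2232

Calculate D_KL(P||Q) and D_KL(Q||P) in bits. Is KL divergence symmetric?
D_KL(P||Q) = 0.4825 bits, D_KL(Q||P) = 0.6004 bits. No, KL divergence is not symmetric.

D_KL(P||Q) = Σ P(x) log₂(P(x)/Q(x))

Computing term by term:
  P(1)·log₂(P(1)/Q(1)) = 0.0099·log₂(0.0099/0.1335) = -0.03716
  P(2)·log₂(P(2)/Q(2)) = 0.4166·log₂(0.4166/0.6433) = -0.26114
  P(3)·log₂(P(3)/Q(3)) = 0.5735·log₂(0.5735/0.2232) = 0.78080

D_KL(P||Q) = -0.03716 - 0.26114 + 0.78080 = 0.48250 ≈ 0.4825 bits

D_KL(Q||P) = Σ Q(x) log₂(Q(x)/P(x))

Computing term by term:
  Q(1)·log₂(Q(1)/P(1)) = 0.1335·log₂(0.1335/0.0099) = 0.50106
  Q(2)·log₂(Q(2)/P(2)) = 0.6433·log₂(0.6433/0.4166) = 0.40324
  Q(3)·log₂(Q(3)/P(3)) = 0.2232·log₂(0.2232/0.5735) = -0.30388

D_KL(Q||P) = 0.50106 + 0.40324 - 0.30388 = 0.60042 ≈ 0.6004 bits

These are NOT equal (difference: 0.1179 bits). KL divergence is asymmetric: D_KL(P||Q) ≠ D_KL(Q||P) in general.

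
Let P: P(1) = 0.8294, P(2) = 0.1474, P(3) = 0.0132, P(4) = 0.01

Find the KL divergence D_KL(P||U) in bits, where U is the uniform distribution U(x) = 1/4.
1.2202 bits

U(i) = 1/4 for all i

D_KL(P||U) = Σ P(x) log₂(P(x) / (1/4))
           = Σ P(x) log₂(P(x)) + log₂(4)
           = log₂(4) - H(P)

H(P) = -Σ P(x) log₂(P(x)):
  -P(1)·log₂(P(1)) = -(0.8294)·log₂(0.8294) = 0.22382
  -P(2)·log₂(P(2)) = -(0.1474)·log₂(0.1474) = 0.40715
  -P(3)·log₂(P(3)) = -(0.0132)·log₂(0.0132) = 0.08241
  -P(4)·log₂(P(4)) = -(0.01)·log₂(0.01) = 0.06644
H(P) = 0.22382 + 0.40715 + 0.08241 + 0.06644 = 0.77982 bits

log₂(4) = 2.00000 bits

D_KL(P||U) = 2.00000 - 0.77982 = 1.22018 ≈ 1.2202 bits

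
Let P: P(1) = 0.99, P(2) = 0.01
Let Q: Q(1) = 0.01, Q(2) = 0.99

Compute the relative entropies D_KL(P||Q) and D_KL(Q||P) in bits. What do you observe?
D_KL(P||Q) = 6.4968 bits, D_KL(Q||P) = 6.4968 bits. The two directions give the same value here, because Q is a self-inverse relabeling of P; in general KL divergence is asymmetric.

D_KL(P||Q) = Σ P(x) log₂(P(x)/Q(x))

Computing term by term:
  P(1)·log₂(P(1)/Q(1)) = 0.99·log₂(0.99/0.01) = 6.56306
  P(2)·log₂(P(2)/Q(2)) = 0.01·log₂(0.01/0.99) = -0.06629

D_KL(P||Q) = 6.56306 - 0.06629 = 6.49677 ≈ 6.4968 bits

D_KL(Q||P) = Σ Q(x) log₂(Q(x)/P(x))

Computing term by term:
  Q(1)·log₂(Q(1)/P(1)) = 0.01·log₂(0.01/0.99) = -0.06629
  Q(2)·log₂(Q(2)/P(2)) = 0.99·log₂(0.99/0.01) = 6.56306

D_KL(Q||P) = -0.06629 + 6.56306 = 6.49677 ≈ 6.4968 bits

These ARE equal here. Q is P with outcomes relabeled (Q(1) = P(2), Q(2) = P(1)) by a relabeling that is its own inverse, so the two sums contain exactly the same terms in a different order. This is a special case — KL divergence is not symmetric in general: D_KL(P||Q) ≠ D_KL(Q||P) for most P, Q.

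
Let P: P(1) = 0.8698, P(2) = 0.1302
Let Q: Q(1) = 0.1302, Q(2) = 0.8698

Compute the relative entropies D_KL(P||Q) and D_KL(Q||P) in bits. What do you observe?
D_KL(P||Q) = 2.0265 bits, D_KL(Q||P) = 2.0265 bits. The two directions give the same value here, because Q is a self-inverse relabeling of P; in general KL divergence is asymmetric.

D_KL(P||Q) = Σ P(x) log₂(P(x)/Q(x))

Computing term by term:
  P(1)·log₂(P(1)/Q(1)) = 0.8698·log₂(0.8698/0.1302) = 2.38321
  P(2)·log₂(P(2)/Q(2)) = 0.1302·log₂(0.1302/0.8698) = -0.35674

D_KL(P||Q) = 2.38321 - 0.35674 = 2.02647 ≈ 2.0265 bits

D_KL(Q||P) = Σ Q(x) log₂(Q(x)/P(x))

Computing term by term:
  Q(1)·log₂(Q(1)/P(1)) = 0.1302·log₂(0.1302/0.8698) = -0.35674
  Q(2)·log₂(Q(2)/P(2)) = 0.8698·log₂(0.8698/0.1302) = 2.38321

D_KL(Q||P) = -0.35674 + 2.38321 = 2.02647 ≈ 2.0265 bits

These ARE equal here. Q is P with outcomes relabeled (Q(1) = P(2), Q(2) = P(1)) by a relabeling that is its own inverse, so the two sums contain exactly the same terms in a different order. This is a special case — KL divergence is not symmetric in general: D_KL(P||Q) ≠ D_KL(Q||P) for most P, Q.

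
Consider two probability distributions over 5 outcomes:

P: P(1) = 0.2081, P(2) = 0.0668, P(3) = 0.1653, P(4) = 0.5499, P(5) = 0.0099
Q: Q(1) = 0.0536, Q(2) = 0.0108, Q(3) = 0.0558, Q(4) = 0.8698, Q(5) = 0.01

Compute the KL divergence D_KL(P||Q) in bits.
0.4779 bits

D_KL(P||Q) = Σ P(x) log₂(P(x)/Q(x))

Computing term by term:
  P(1)·log₂(P(1)/Q(1)) = 0.2081·log₂(0.2081/0.0536) = 0.40725
  P(2)·log₂(P(2)/Q(2)) = 0.0668·log₂(0.0668/0.0108) = 0.17560
  P(3)·log₂(P(3)/Q(3)) = 0.1653·log₂(0.1653/0.0558) = 0.25898
  P(4)·log₂(P(4)/Q(4)) = 0.5499·log₂(0.5499/0.8698) = -0.36377
  P(5)·log₂(P(5)/Q(5)) = 0.0099·log₂(0.0099/0.01) = -0.00014

D_KL(P||Q) = 0.40725 + 0.17560 + 0.25898 - 0.36377 - 0.00014 = 0.47792 ≈ 0.4779 bits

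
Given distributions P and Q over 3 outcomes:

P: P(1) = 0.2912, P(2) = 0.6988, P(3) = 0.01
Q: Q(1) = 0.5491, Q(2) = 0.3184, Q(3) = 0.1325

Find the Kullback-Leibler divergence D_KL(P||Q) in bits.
0.4887 bits

D_KL(P||Q) = Σ P(x) log₂(P(x)/Q(x))

Computing term by term:
  P(1)·log₂(P(1)/Q(1)) = 0.2912·log₂(0.2912/0.5491) = -0.26647
  P(2)·log₂(P(2)/Q(2)) = 0.6988·log₂(0.6988/0.3184) = 0.79247
  P(3)·log₂(P(3)/Q(3)) = 0.01·log₂(0.01/0.1325) = -0.03728

D_KL(P||Q) = -0.26647 + 0.79247 - 0.03728 = 0.48872 ≈ 0.4887 bits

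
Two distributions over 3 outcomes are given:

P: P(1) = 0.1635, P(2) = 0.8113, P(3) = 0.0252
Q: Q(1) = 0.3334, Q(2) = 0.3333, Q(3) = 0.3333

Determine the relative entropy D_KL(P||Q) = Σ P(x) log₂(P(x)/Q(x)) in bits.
0.7793 bits

D_KL(P||Q) = Σ P(x) log₂(P(x)/Q(x))

Computing term by term:
  P(1)·log₂(P(1)/Q(1)) = 0.1635·log₂(0.1635/0.3334) = -0.16807
  P(2)·log₂(P(2)/Q(2)) = 0.8113·log₂(0.8113/0.3333) = 1.04123
  P(3)·log₂(P(3)/Q(3)) = 0.0252·log₂(0.0252/0.3333) = -0.09388

D_KL(P||Q) = -0.16807 + 1.04123 - 0.09388 = 0.77928 ≈ 0.7793 bits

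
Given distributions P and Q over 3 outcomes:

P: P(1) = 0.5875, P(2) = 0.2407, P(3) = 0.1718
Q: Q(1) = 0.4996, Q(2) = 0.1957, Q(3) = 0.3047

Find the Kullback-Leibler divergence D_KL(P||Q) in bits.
0.0672 bits

D_KL(P||Q) = Σ P(x) log₂(P(x)/Q(x))

Computing term by term:
  P(1)·log₂(P(1)/Q(1)) = 0.5875·log₂(0.5875/0.4996) = 0.13737
  P(2)·log₂(P(2)/Q(2)) = 0.2407·log₂(0.2407/0.1957) = 0.07187
  P(3)·log₂(P(3)/Q(3)) = 0.1718·log₂(0.1718/0.3047) = -0.14202

D_KL(P||Q) = 0.13737 + 0.07187 - 0.14202 = 0.06722 ≈ 0.0672 bits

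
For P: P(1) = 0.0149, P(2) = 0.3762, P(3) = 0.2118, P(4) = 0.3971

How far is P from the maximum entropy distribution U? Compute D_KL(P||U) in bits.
0.3756 bits

U(i) = 1/4 for all i

D_KL(P||U) = Σ P(x) log₂(P(x) / (1/4))
           = Σ P(x) log₂(P(x)) + log₂(4)
           = log₂(4) - H(P)

H(P) = -Σ P(x) log₂(P(x)):
  -P(1)·log₂(P(1)) = -(0.0149)·log₂(0.0149) = 0.09042
  -P(2)·log₂(P(2)) = -(0.3762)·log₂(0.3762) = 0.53060
  -P(3)·log₂(P(3)) = -(0.2118)·log₂(0.2118) = 0.47427
  -P(4)·log₂(P(4)) = -(0.3971)·log₂(0.3971) = 0.52911
H(P) = 0.09042 + 0.53060 + 0.47427 + 0.52911 = 1.62440 bits

log₂(4) = 2.00000 bits

D_KL(P||U) = 2.00000 - 1.62440 = 0.37560 ≈ 0.3756 bits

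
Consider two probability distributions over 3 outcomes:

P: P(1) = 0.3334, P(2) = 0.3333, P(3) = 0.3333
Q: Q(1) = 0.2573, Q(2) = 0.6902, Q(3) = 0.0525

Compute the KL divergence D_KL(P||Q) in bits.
0.6633 bits

D_KL(P||Q) = Σ P(x) log₂(P(x)/Q(x))

Computing term by term:
  P(1)·log₂(P(1)/Q(1)) = 0.3334·log₂(0.3334/0.2573) = 0.12463
  P(2)·log₂(P(2)/Q(2)) = 0.3333·log₂(0.3333/0.6902) = -0.35003
  P(3)·log₂(P(3)/Q(3)) = 0.3333·log₂(0.3333/0.0525) = 0.88872

D_KL(P||Q) = 0.12463 - 0.35003 + 0.88872 = 0.66332 ≈ 0.6633 bits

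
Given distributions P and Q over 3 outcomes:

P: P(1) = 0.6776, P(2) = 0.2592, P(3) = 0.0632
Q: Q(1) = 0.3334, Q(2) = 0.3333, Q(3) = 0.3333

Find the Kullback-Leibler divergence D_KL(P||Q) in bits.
0.4477 bits

D_KL(P||Q) = Σ P(x) log₂(P(x)/Q(x))

Computing term by term:
  P(1)·log₂(P(1)/Q(1)) = 0.6776·log₂(0.6776/0.3334) = 0.69331
  P(2)·log₂(P(2)/Q(2)) = 0.2592·log₂(0.2592/0.3333) = -0.09403
  P(3)·log₂(P(3)/Q(3)) = 0.0632·log₂(0.0632/0.3333) = -0.15161

D_KL(P||Q) = 0.69331 - 0.09403 - 0.15161 = 0.44767 ≈ 0.4477 bits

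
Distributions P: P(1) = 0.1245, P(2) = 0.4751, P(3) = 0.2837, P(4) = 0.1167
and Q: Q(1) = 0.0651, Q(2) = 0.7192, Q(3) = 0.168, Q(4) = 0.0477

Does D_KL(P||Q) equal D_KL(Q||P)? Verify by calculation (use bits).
D_KL(P||Q) = 0.1974 bits, D_KL(Q||P) = 0.1807 bits. No — D_KL(P||Q) ≠ D_KL(Q||P) for this pair.

D_KL(P||Q) = Σ P(x) log₂(P(x)/Q(x))

Computing term by term:
  P(1)·log₂(P(1)/Q(1)) = 0.1245·log₂(0.1245/0.0651) = 0.11646
  P(2)·log₂(P(2)/Q(2)) = 0.4751·log₂(0.4751/0.7192) = -0.28419
  P(3)·log₂(P(3)/Q(3)) = 0.2837·log₂(0.2837/0.168) = 0.21445
  P(4)·log₂(P(4)/Q(4)) = 0.1167·log₂(0.1167/0.0477) = 0.15063

D_KL(P||Q) = 0.11646 - 0.28419 + 0.21445 + 0.15063 = 0.19735 ≈ 0.1974 bits

D_KL(Q||P) = Σ Q(x) log₂(Q(x)/P(x))

Computing term by term:
  Q(1)·log₂(Q(1)/P(1)) = 0.0651·log₂(0.0651/0.1245) = -0.06090
  Q(2)·log₂(Q(2)/P(2)) = 0.7192·log₂(0.7192/0.4751) = 0.43020
  Q(3)·log₂(Q(3)/P(3)) = 0.168·log₂(0.168/0.2837) = -0.12699
  Q(4)·log₂(Q(4)/P(4)) = 0.0477·log₂(0.0477/0.1167) = -0.06157

D_KL(Q||P) = -0.06090 + 0.43020 - 0.12699 - 0.06157 = 0.18074 ≈ 0.1807 bits

These are NOT equal (difference: 0.0167 bits). KL divergence is asymmetric: D_KL(P||Q) ≠ D_KL(Q||P) in general.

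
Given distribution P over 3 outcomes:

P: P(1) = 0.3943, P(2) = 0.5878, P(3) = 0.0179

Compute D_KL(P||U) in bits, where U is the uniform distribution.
0.5011 bits

U(i) = 1/3 for all i

D_KL(P||U) = Σ P(x) log₂(P(x) / (1/3))
           = Σ P(x) log₂(P(x)) + log₂(3)
           = log₂(3) - H(P)

H(P) = -Σ P(x) log₂(P(x)):
  -P(1)·log₂(P(1)) = -(0.3943)·log₂(0.3943) = 0.52940
  -P(2)·log₂(P(2)) = -(0.5878)·log₂(0.5878) = 0.45061
  -P(3)·log₂(P(3)) = -(0.0179)·log₂(0.0179) = 0.10389
H(P) = 0.52940 + 0.45061 + 0.10389 = 1.08390 bits

log₂(3) = 1.58496 bits

D_KL(P||U) = 1.58496 - 1.08390 = 0.50106 ≈ 0.5011 bits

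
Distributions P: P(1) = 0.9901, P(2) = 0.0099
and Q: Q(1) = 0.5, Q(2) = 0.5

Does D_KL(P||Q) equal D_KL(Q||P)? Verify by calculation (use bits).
D_KL(P||Q) = 0.9199 bits, D_KL(Q||P) = 2.3364 bits. No — D_KL(P||Q) ≠ D_KL(Q||P) for this pair.

D_KL(P||Q) = Σ P(x) log₂(P(x)/Q(x))

Computing term by term:
  P(1)·log₂(P(1)/Q(1)) = 0.9901·log₂(0.9901/0.5) = 0.97589
  P(2)·log₂(P(2)/Q(2)) = 0.0099·log₂(0.0099/0.5) = -0.05602

D_KL(P||Q) = 0.97589 - 0.05602 = 0.91987 ≈ 0.9199 bits

D_KL(Q||P) = Σ Q(x) log₂(Q(x)/P(x))

Computing term by term:
  Q(1)·log₂(Q(1)/P(1)) = 0.5·log₂(0.5/0.9901) = -0.49282
  Q(2)·log₂(Q(2)/P(2)) = 0.5·log₂(0.5/0.0099) = 2.82918

D_KL(Q||P) = -0.49282 + 2.82918 = 2.33636 ≈ 2.3364 bits

These are NOT equal (difference: 1.4165 bits). KL divergence is asymmetric: D_KL(P||Q) ≠ D_KL(Q||P) in general.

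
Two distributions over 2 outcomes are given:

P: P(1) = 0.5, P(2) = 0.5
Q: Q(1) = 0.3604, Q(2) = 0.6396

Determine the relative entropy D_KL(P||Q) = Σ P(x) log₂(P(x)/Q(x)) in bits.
0.0585 bits

D_KL(P||Q) = Σ P(x) log₂(P(x)/Q(x))

Computing term by term:
  P(1)·log₂(P(1)/Q(1)) = 0.5·log₂(0.5/0.3604) = 0.23616
  P(2)·log₂(P(2)/Q(2)) = 0.5·log₂(0.5/0.6396) = -0.17762

D_KL(P||Q) = 0.23616 - 0.17762 = 0.05854 ≈ 0.0585 bits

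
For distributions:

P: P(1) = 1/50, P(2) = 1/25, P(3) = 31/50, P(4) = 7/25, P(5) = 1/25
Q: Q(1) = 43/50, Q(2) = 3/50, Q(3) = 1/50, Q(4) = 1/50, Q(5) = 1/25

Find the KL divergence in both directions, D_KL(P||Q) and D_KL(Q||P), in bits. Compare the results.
D_KL(P||Q) = 4.0057 bits, D_KL(Q||P) = 4.5265 bits. D_KL(Q||P) is larger than D_KL(P||Q) by 0.5208 bits; the two directions differ.

D_KL(P||Q) = Σ P(x) log₂(P(x)/Q(x))

Computing term by term:
  P(1)·log₂(P(1)/Q(1)) = (1/50)·log₂((1/50)/(43/50)) = -0.10853
  P(2)·log₂(P(2)/Q(2)) = (1/25)·log₂((1/25)/(3/50)) = -0.02340
  P(3)·log₂(P(3)/Q(3)) = (31/50)·log₂((31/50)/(1/50)) = 3.07160
  P(4)·log₂(P(4)/Q(4)) = (7/25)·log₂((7/25)/(1/50)) = 1.06606
  P(5)·log₂(P(5)/Q(5)) = (1/25)·log₂((1/25)/(1/25)) = 0.00000

D_KL(P||Q) = -0.10853 - 0.02340 + 3.07160 + 1.06606 + 0.00000 = 4.00573 ≈ 4.0057 bits

D_KL(Q||P) = Σ Q(x) log₂(Q(x)/P(x))

Computing term by term:
  Q(1)·log₂(Q(1)/P(1)) = (43/50)·log₂((43/50)/(1/50)) = 4.66659
  Q(2)·log₂(Q(2)/P(2)) = (3/50)·log₂((3/50)/(1/25)) = 0.03510
  Q(3)·log₂(Q(3)/P(3)) = (1/50)·log₂((1/50)/(31/50)) = -0.09908
  Q(4)·log₂(Q(4)/P(4)) = (1/50)·log₂((1/50)/(7/25)) = -0.07615
  Q(5)·log₂(Q(5)/P(5)) = (1/25)·log₂((1/25)/(1/25)) = 0.00000

D_KL(Q||P) = 4.66659 + 0.03510 - 0.09908 - 0.07615 + 0.00000 = 4.52646 ≈ 4.5265 bits

These are NOT equal (difference: 0.5208 bits). KL divergence is asymmetric: D_KL(P||Q) ≠ D_KL(Q||P) in general.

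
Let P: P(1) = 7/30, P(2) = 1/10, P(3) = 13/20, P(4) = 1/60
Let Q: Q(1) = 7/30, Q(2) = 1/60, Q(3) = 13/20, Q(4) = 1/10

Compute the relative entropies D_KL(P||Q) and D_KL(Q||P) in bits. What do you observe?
D_KL(P||Q) = 0.2154 bits, D_KL(Q||P) = 0.2154 bits. The two directions give the same value here, because Q is a self-inverse relabeling of P; in general KL divergence is asymmetric.

D_KL(P||Q) = Σ P(x) log₂(P(x)/Q(x))

Computing term by term:
  P(1)·log₂(P(1)/Q(1)) = (7/30)·log₂((7/30)/(7/30)) = 0.00000
  P(2)·log₂(P(2)/Q(2)) = (1/10)·log₂((1/10)/(1/60)) = 0.25850
  P(3)·log₂(P(3)/Q(3)) = (13/20)·log₂((13/20)/(13/20)) = 0.00000
  P(4)·log₂(P(4)/Q(4)) = (1/60)·log₂((1/60)/(1/10)) = -0.04308

D_KL(P||Q) = 0.00000 + 0.25850 + 0.00000 - 0.04308 = 0.21542 ≈ 0.2154 bits

D_KL(Q||P) = Σ Q(x) log₂(Q(x)/P(x))

Computing term by term:
  Q(1)·log₂(Q(1)/P(1)) = (7/30)·log₂((7/30)/(7/30)) = 0.00000
  Q(2)·log₂(Q(2)/P(2)) = (1/60)·log₂((1/60)/(1/10)) = -0.04308
  Q(3)·log₂(Q(3)/P(3)) = (13/20)·log₂((13/20)/(13/20)) = 0.00000
  Q(4)·log₂(Q(4)/P(4)) = (1/10)·log₂((1/10)/(1/60)) = 0.25850

D_KL(Q||P) = 0.00000 - 0.04308 + 0.00000 + 0.25850 = 0.21542 ≈ 0.2154 bits

These ARE equal here. Q is P with outcomes relabeled (Q(2) = P(4), Q(4) = P(2)) by a relabeling that is its own inverse, so the two sums contain exactly the same terms in a different order. This is a special case — KL divergence is not symmetric in general: D_KL(P||Q) ≠ D_KL(Q||P) for most P, Q.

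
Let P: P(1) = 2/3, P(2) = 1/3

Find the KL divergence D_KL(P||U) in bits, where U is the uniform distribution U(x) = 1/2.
0.0817 bits

U(i) = 1/2 for all i

D_KL(P||U) = Σ P(x) log₂(P(x) / (1/2))
           = Σ P(x) log₂(P(x)) + log₂(2)
           = log₂(2) - H(P)

H(P) = -Σ P(x) log₂(P(x)):
  -P(1)·log₂(P(1)) = -(2/3)·log₂(2/3) = 0.38998
  -P(2)·log₂(P(2)) = -(1/3)·log₂(1/3) = 0.52832
H(P) = 0.38998 + 0.52832 = 0.91830 bits

log₂(2) = 1.00000 bits

D_KL(P||U) = 1.00000 - 0.91830 = 0.08170 ≈ 0.0817 bits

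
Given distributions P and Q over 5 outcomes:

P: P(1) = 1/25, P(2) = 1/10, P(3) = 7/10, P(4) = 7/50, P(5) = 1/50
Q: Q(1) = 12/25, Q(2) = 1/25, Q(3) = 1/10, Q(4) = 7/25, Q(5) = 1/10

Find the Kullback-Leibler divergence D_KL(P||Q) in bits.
1.7675 bits

D_KL(P||Q) = Σ P(x) log₂(P(x)/Q(x))

Computing term by term:
  P(1)·log₂(P(1)/Q(1)) = (1/25)·log₂((1/25)/(12/25)) = -0.14340
  P(2)·log₂(P(2)/Q(2)) = (1/10)·log₂((1/10)/(1/25)) = 0.13219
  P(3)·log₂(P(3)/Q(3)) = (7/10)·log₂((7/10)/(1/10)) = 1.96515
  P(4)·log₂(P(4)/Q(4)) = (7/50)·log₂((7/50)/(7/25)) = -0.14000
  P(5)·log₂(P(5)/Q(5)) = (1/50)·log₂((1/50)/(1/10)) = -0.04644

D_KL(P||Q) = -0.14340 + 0.13219 + 1.96515 - 0.14000 - 0.04644 = 1.76750 ≈ 1.7675 bits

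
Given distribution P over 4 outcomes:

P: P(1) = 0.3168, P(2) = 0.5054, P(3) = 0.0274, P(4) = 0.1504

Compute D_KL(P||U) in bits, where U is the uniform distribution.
0.4238 bits

U(i) = 1/4 for all i

D_KL(P||U) = Σ P(x) log₂(P(x) / (1/4))
           = Σ P(x) log₂(P(x)) + log₂(4)
           = log₂(4) - H(P)

H(P) = -Σ P(x) log₂(P(x)):
  -P(1)·log₂(P(1)) = -(0.3168)·log₂(0.3168) = 0.52537
  -P(2)·log₂(P(2)) = -(0.5054)·log₂(0.5054) = 0.49757
  -P(3)·log₂(P(3)) = -(0.0274)·log₂(0.0274) = 0.14220
  -P(4)·log₂(P(4)) = -(0.1504)·log₂(0.1504) = 0.41106
H(P) = 0.52537 + 0.49757 + 0.14220 + 0.41106 = 1.57620 bits

log₂(4) = 2.00000 bits

D_KL(P||U) = 2.00000 - 1.57620 = 0.42380 ≈ 0.4238 bits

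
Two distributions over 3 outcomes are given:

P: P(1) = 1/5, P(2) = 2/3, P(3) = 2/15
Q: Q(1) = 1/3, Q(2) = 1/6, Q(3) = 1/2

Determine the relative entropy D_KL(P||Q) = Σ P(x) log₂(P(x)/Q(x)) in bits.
0.9317 bits

D_KL(P||Q) = Σ P(x) log₂(P(x)/Q(x))

Computing term by term:
  P(1)·log₂(P(1)/Q(1)) = (1/5)·log₂((1/5)/(1/3)) = -0.14739
  P(2)·log₂(P(2)/Q(2)) = (2/3)·log₂((2/3)/(1/6)) = 1.33333
  P(3)·log₂(P(3)/Q(3)) = (2/15)·log₂((2/15)/(1/2)) = -0.25425

D_KL(P||Q) = -0.14739 + 1.33333 - 0.25425 = 0.93169 ≈ 0.9317 bits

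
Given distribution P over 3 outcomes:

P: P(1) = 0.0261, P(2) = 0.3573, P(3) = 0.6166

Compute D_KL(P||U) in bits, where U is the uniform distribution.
0.4870 bits

U(i) = 1/3 for all i

D_KL(P||U) = Σ P(x) log₂(P(x) / (1/3))
           = Σ P(x) log₂(P(x)) + log₂(3)
           = log₂(3) - H(P)

H(P) = -Σ P(x) log₂(P(x)):
  -P(1)·log₂(P(1)) = -(0.0261)·log₂(0.0261) = 0.13728
  -P(2)·log₂(P(2)) = -(0.3573)·log₂(0.3573) = 0.53052
  -P(3)·log₂(P(3)) = -(0.6166)·log₂(0.6166) = 0.43014
H(P) = 0.13728 + 0.53052 + 0.43014 = 1.09794 bits

log₂(3) = 1.58496 bits

D_KL(P||U) = 1.58496 - 1.09794 = 0.48702 ≈ 0.4870 bits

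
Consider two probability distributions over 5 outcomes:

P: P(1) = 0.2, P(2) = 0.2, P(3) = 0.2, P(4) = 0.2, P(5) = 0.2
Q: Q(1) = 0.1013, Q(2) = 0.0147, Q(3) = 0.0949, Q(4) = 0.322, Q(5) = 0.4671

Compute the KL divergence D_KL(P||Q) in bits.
0.7824 bits

D_KL(P||Q) = Σ P(x) log₂(P(x)/Q(x))

Computing term by term:
  P(1)·log₂(P(1)/Q(1)) = 0.2·log₂(0.2/0.1013) = 0.19627
  P(2)·log₂(P(2)/Q(2)) = 0.2·log₂(0.2/0.0147) = 0.75322
  P(3)·log₂(P(3)/Q(3)) = 0.2·log₂(0.2/0.0949) = 0.21510
  P(4)·log₂(P(4)/Q(4)) = 0.2·log₂(0.2/0.322) = -0.13741
  P(5)·log₂(P(5)/Q(5)) = 0.2·log₂(0.2/0.4671) = -0.24475

D_KL(P||Q) = 0.19627 + 0.75322 + 0.21510 - 0.13741 - 0.24475 = 0.78243 ≈ 0.7824 bits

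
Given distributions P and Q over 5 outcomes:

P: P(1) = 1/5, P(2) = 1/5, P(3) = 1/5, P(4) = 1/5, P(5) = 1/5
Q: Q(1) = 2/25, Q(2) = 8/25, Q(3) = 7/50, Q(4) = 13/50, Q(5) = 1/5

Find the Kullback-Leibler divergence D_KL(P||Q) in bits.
0.1560 bits

D_KL(P||Q) = Σ P(x) log₂(P(x)/Q(x))

Computing term by term:
  P(1)·log₂(P(1)/Q(1)) = (1/5)·log₂((1/5)/(2/25)) = 0.26439
  P(2)·log₂(P(2)/Q(2)) = (1/5)·log₂((1/5)/(8/25)) = -0.13561
  P(3)·log₂(P(3)/Q(3)) = (1/5)·log₂((1/5)/(7/50)) = 0.10291
  P(4)·log₂(P(4)/Q(4)) = (1/5)·log₂((1/5)/(13/50)) = -0.07570
  P(5)·log₂(P(5)/Q(5)) = (1/5)·log₂((1/5)/(1/5)) = 0.00000

D_KL(P||Q) = 0.26439 - 0.13561 + 0.10291 - 0.07570 + 0.00000 = 0.15599 ≈ 0.1560 bits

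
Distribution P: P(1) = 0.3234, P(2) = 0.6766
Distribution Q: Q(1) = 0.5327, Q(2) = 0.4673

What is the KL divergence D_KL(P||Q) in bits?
0.1284 bits

D_KL(P||Q) = Σ P(x) log₂(P(x)/Q(x))

Computing term by term:
  P(1)·log₂(P(1)/Q(1)) = 0.3234·log₂(0.3234/0.5327) = -0.23285
  P(2)·log₂(P(2)/Q(2)) = 0.6766·log₂(0.6766/0.4673) = 0.36127

D_KL(P||Q) = -0.23285 + 0.36127 = 0.12842 ≈ 0.1284 bits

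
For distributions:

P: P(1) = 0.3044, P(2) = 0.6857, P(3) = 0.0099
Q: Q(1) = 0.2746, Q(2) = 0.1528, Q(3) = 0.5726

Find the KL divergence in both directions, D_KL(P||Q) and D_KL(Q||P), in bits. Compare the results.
D_KL(P||Q) = 1.4725 bits, D_KL(Q||P) = 2.9802 bits. D_KL(Q||P) is larger than D_KL(P||Q) by 1.5077 bits; the two directions differ.

D_KL(P||Q) = Σ P(x) log₂(P(x)/Q(x))

Computing term by term:
  P(1)·log₂(P(1)/Q(1)) = 0.3044·log₂(0.3044/0.2746) = 0.04525
  P(2)·log₂(P(2)/Q(2)) = 0.6857·log₂(0.6857/0.1528) = 1.48518
  P(3)·log₂(P(3)/Q(3)) = 0.0099·log₂(0.0099/0.5726) = -0.05795

D_KL(P||Q) = 0.04525 + 1.48518 - 0.05795 = 1.47248 ≈ 1.4725 bits

D_KL(Q||P) = Σ Q(x) log₂(Q(x)/P(x))

Computing term by term:
  Q(1)·log₂(Q(1)/P(1)) = 0.2746·log₂(0.2746/0.3044) = -0.04082
  Q(2)·log₂(Q(2)/P(2)) = 0.1528·log₂(0.1528/0.6857) = -0.33095
  Q(3)·log₂(Q(3)/P(3)) = 0.5726·log₂(0.5726/0.0099) = 3.35197

D_KL(Q||P) = -0.04082 - 0.33095 + 3.35197 = 2.98020 ≈ 2.9802 bits

These are NOT equal (difference: 1.5077 bits). KL divergence is asymmetric: D_KL(P||Q) ≠ D_KL(Q||P) in general.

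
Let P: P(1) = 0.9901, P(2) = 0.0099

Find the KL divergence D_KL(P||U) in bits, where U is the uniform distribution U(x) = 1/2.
0.9199 bits

U(i) = 1/2 for all i

D_KL(P||U) = Σ P(x) log₂(P(x) / (1/2))
           = Σ P(x) log₂(P(x)) + log₂(2)
           = log₂(2) - H(P)

H(P) = -Σ P(x) log₂(P(x)):
  -P(1)·log₂(P(1)) = -(0.9901)·log₂(0.9901) = 0.01421
  -P(2)·log₂(P(2)) = -(0.0099)·log₂(0.0099) = 0.06592
H(P) = 0.01421 + 0.06592 = 0.08013 bits

log₂(2) = 1.00000 bits

D_KL(P||U) = 1.00000 - 0.08013 = 0.91987 ≈ 0.9199 bits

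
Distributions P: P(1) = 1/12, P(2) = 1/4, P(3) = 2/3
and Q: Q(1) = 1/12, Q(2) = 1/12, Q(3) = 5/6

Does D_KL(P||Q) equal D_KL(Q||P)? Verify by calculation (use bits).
D_KL(P||Q) = 0.1816 bits, D_KL(Q||P) = 0.1362 bits. No — D_KL(P||Q) ≠ D_KL(Q||P) for this pair.

D_KL(P||Q) = Σ P(x) log₂(P(x)/Q(x))

Computing term by term:
  P(1)·log₂(P(1)/Q(1)) = (1/12)·log₂((1/12)/(1/12)) = 0.00000
  P(2)·log₂(P(2)/Q(2)) = (1/4)·log₂((1/4)/(1/12)) = 0.39624
  P(3)·log₂(P(3)/Q(3)) = (2/3)·log₂((2/3)/(5/6)) = -0.21462

D_KL(P||Q) = 0.00000 + 0.39624 - 0.21462 = 0.18162 ≈ 0.1816 bits

D_KL(Q||P) = Σ Q(x) log₂(Q(x)/P(x))

Computing term by term:
  Q(1)·log₂(Q(1)/P(1)) = (1/12)·log₂((1/12)/(1/12)) = 0.00000
  Q(2)·log₂(Q(2)/P(2)) = (1/12)·log₂((1/12)/(1/4)) = -0.13208
  Q(3)·log₂(Q(3)/P(3)) = (5/6)·log₂((5/6)/(2/3)) = 0.26827

D_KL(Q||P) = 0.00000 - 0.13208 + 0.26827 = 0.13619 ≈ 0.1362 bits

These are NOT equal (difference: 0.0454 bits). KL divergence is asymmetric: D_KL(P||Q) ≠ D_KL(Q||P) in general.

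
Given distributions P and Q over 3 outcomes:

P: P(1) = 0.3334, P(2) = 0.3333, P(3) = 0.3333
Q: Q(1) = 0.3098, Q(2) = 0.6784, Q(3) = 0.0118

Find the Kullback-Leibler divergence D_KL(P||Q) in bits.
1.3001 bits

D_KL(P||Q) = Σ P(x) log₂(P(x)/Q(x))

Computing term by term:
  P(1)·log₂(P(1)/Q(1)) = 0.3334·log₂(0.3334/0.3098) = 0.03531
  P(2)·log₂(P(2)/Q(2)) = 0.3333·log₂(0.3333/0.6784) = -0.34174
  P(3)·log₂(P(3)/Q(3)) = 0.3333·log₂(0.3333/0.0118) = 1.60649

D_KL(P||Q) = 0.03531 - 0.34174 + 1.60649 = 1.30006 ≈ 1.3001 bits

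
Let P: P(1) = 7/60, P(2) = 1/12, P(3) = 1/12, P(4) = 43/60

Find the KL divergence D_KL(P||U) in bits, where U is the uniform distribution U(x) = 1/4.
0.6964 bits

U(i) = 1/4 for all i

D_KL(P||U) = Σ P(x) log₂(P(x) / (1/4))
           = Σ P(x) log₂(P(x)) + log₂(4)
           = log₂(4) - H(P)

H(P) = -Σ P(x) log₂(P(x)):
  -P(1)·log₂(P(1)) = -(7/60)·log₂(7/60) = 0.36161
  -P(2)·log₂(P(2)) = -(1/12)·log₂(1/12) = 0.29875
  -P(3)·log₂(P(3)) = -(1/12)·log₂(1/12) = 0.29875
  -P(4)·log₂(P(4)) = -(43/60)·log₂(43/60) = 0.34445
H(P) = 0.36161 + 0.29875 + 0.29875 + 0.34445 = 1.30356 bits

log₂(4) = 2.00000 bits

D_KL(P||U) = 2.00000 - 1.30356 = 0.69644 ≈ 0.6964 bits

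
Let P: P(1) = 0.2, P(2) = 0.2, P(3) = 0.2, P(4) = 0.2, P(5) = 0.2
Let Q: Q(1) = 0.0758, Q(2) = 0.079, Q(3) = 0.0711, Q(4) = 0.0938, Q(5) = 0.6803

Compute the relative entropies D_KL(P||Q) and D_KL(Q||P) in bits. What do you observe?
D_KL(P||Q) = 0.7116 bits, D_KL(Q||P) = 0.7810 bits. The two directions give different values (D_KL(Q||P) exceeds D_KL(P||Q) by 0.0694 bits): KL divergence is asymmetric.

D_KL(P||Q) = Σ P(x) log₂(P(x)/Q(x))

Computing term by term:
  P(1)·log₂(P(1)/Q(1)) = 0.2·log₂(0.2/0.0758) = 0.27995
  P(2)·log₂(P(2)/Q(2)) = 0.2·log₂(0.2/0.079) = 0.26802
  P(3)·log₂(P(3)/Q(3)) = 0.2·log₂(0.2/0.0711) = 0.29842
  P(4)·log₂(P(4)/Q(4)) = 0.2·log₂(0.2/0.0938) = 0.21847
  P(5)·log₂(P(5)/Q(5)) = 0.2·log₂(0.2/0.6803) = -0.35323

D_KL(P||Q) = 0.27995 + 0.26802 + 0.29842 + 0.21847 - 0.35323 = 0.71163 ≈ 0.7116 bits

D_KL(Q||P) = Σ Q(x) log₂(Q(x)/P(x))

Computing term by term:
  Q(1)·log₂(Q(1)/P(1)) = 0.0758·log₂(0.0758/0.2) = -0.10610
  Q(2)·log₂(Q(2)/P(2)) = 0.079·log₂(0.079/0.2) = -0.10587
  Q(3)·log₂(Q(3)/P(3)) = 0.0711·log₂(0.0711/0.2) = -0.10609
  Q(4)·log₂(Q(4)/P(4)) = 0.0938·log₂(0.0938/0.2) = -0.10246
  Q(5)·log₂(Q(5)/P(5)) = 0.6803·log₂(0.6803/0.2) = 1.20153

D_KL(Q||P) = -0.10610 - 0.10587 - 0.10609 - 0.10246 + 1.20153 = 0.78101 ≈ 0.7810 bits

These are NOT equal (difference: 0.0694 bits). KL divergence is asymmetric: D_KL(P||Q) ≠ D_KL(Q||P) in general.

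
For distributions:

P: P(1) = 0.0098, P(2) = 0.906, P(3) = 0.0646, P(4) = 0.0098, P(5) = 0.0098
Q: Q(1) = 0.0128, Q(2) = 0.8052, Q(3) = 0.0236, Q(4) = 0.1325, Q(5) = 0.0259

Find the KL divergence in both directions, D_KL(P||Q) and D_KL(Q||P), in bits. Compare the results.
D_KL(P||Q) = 0.1937 bits, D_KL(Q||P) = 0.3678 bits. D_KL(Q||P) is larger than D_KL(P||Q) by 0.1741 bits; the two directions differ.

D_KL(P||Q) = Σ P(x) log₂(P(x)/Q(x))

Computing term by term:
  P(1)·log₂(P(1)/Q(1)) = 0.0098·log₂(0.0098/0.0128) = -0.00378
  P(2)·log₂(P(2)/Q(2)) = 0.906·log₂(0.906/0.8052) = 0.15417
  P(3)·log₂(P(3)/Q(3)) = 0.0646·log₂(0.0646/0.0236) = 0.09385
  P(4)·log₂(P(4)/Q(4)) = 0.0098·log₂(0.0098/0.1325) = -0.03682
  P(5)·log₂(P(5)/Q(5)) = 0.0098·log₂(0.0098/0.0259) = -0.01374

D_KL(P||Q) = -0.00378 + 0.15417 + 0.09385 - 0.03682 - 0.01374 = 0.19368 ≈ 0.1937 bits

D_KL(Q||P) = Σ Q(x) log₂(Q(x)/P(x))

Computing term by term:
  Q(1)·log₂(Q(1)/P(1)) = 0.0128·log₂(0.0128/0.0098) = 0.00493
  Q(2)·log₂(Q(2)/P(2)) = 0.8052·log₂(0.8052/0.906) = -0.13702
  Q(3)·log₂(Q(3)/P(3)) = 0.0236·log₂(0.0236/0.0646) = -0.03428
  Q(4)·log₂(Q(4)/P(4)) = 0.1325·log₂(0.1325/0.0098) = 0.49781
  Q(5)·log₂(Q(5)/P(5)) = 0.0259·log₂(0.0259/0.0098) = 0.03631

D_KL(Q||P) = 0.00493 - 0.13702 - 0.03428 + 0.49781 + 0.03631 = 0.36775 ≈ 0.3678 bits

These are NOT equal (difference: 0.1741 bits). KL divergence is asymmetric: D_KL(P||Q) ≠ D_KL(Q||P) in general.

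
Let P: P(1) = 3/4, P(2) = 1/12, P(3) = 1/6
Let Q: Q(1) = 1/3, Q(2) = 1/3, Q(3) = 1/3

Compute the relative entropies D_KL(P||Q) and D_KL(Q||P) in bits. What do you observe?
D_KL(P||Q) = 0.5441 bits, D_KL(Q||P) = 0.6100 bits. The two directions give different values (D_KL(Q||P) exceeds D_KL(P||Q) by 0.0659 bits): KL divergence is asymmetric.

D_KL(P||Q) = Σ P(x) log₂(P(x)/Q(x))

Computing term by term:
  P(1)·log₂(P(1)/Q(1)) = (3/4)·log₂((3/4)/(1/3)) = 0.87744
  P(2)·log₂(P(2)/Q(2)) = (1/12)·log₂((1/12)/(1/3)) = -0.16667
  P(3)·log₂(P(3)/Q(3)) = (1/6)·log₂((1/6)/(1/3)) = -0.16667

D_KL(P||Q) = 0.87744 - 0.16667 - 0.16667 = 0.54410 ≈ 0.5441 bits

D_KL(Q||P) = Σ Q(x) log₂(Q(x)/P(x))

Computing term by term:
  Q(1)·log₂(Q(1)/P(1)) = (1/3)·log₂((1/3)/(3/4)) = -0.38998
  Q(2)·log₂(Q(2)/P(2)) = (1/3)·log₂((1/3)/(1/12)) = 0.66667
  Q(3)·log₂(Q(3)/P(3)) = (1/3)·log₂((1/3)/(1/6)) = 0.33333

D_KL(Q||P) = -0.38998 + 0.66667 + 0.33333 = 0.61002 ≈ 0.6100 bits

These are NOT equal (difference: 0.0659 bits). KL divergence is asymmetric: D_KL(P||Q) ≠ D_KL(Q||P) in general.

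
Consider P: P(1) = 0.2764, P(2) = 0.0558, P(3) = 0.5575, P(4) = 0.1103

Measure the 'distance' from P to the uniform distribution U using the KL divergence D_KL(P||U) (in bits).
0.4341 bits

U(i) = 1/4 for all i

D_KL(P||U) = Σ P(x) log₂(P(x) / (1/4))
           = Σ P(x) log₂(P(x)) + log₂(4)
           = log₂(4) - H(P)

H(P) = -Σ P(x) log₂(P(x)):
  -P(1)·log₂(P(1)) = -(0.2764)·log₂(0.2764) = 0.51277
  -P(2)·log₂(P(2)) = -(0.0558)·log₂(0.0558) = 0.23233
  -P(3)·log₂(P(3)) = -(0.5575)·log₂(0.5575) = 0.46995
  -P(4)·log₂(P(4)) = -(0.1103)·log₂(0.1103) = 0.35081
H(P) = 0.51277 + 0.23233 + 0.46995 + 0.35081 = 1.56586 bits

log₂(4) = 2.00000 bits

D_KL(P||U) = 2.00000 - 1.56586 = 0.43414 ≈ 0.4341 bits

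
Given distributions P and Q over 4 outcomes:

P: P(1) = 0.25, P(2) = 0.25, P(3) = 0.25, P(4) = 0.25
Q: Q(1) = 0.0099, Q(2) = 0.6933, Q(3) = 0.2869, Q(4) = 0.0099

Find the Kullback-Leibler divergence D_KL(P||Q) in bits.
1.9116 bits

D_KL(P||Q) = Σ P(x) log₂(P(x)/Q(x))

Computing term by term:
  P(1)·log₂(P(1)/Q(1)) = 0.25·log₂(0.25/0.0099) = 1.16459
  P(2)·log₂(P(2)/Q(2)) = 0.25·log₂(0.25/0.6933) = -0.36789
  P(3)·log₂(P(3)/Q(3)) = 0.25·log₂(0.25/0.2869) = -0.04965
  P(4)·log₂(P(4)/Q(4)) = 0.25·log₂(0.25/0.0099) = 1.16459

D_KL(P||Q) = 1.16459 - 0.36789 - 0.04965 + 1.16459 = 1.91164 ≈ 1.9116 bits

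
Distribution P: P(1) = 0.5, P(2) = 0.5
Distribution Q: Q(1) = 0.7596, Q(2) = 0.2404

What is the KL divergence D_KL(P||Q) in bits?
0.2266 bits

D_KL(P||Q) = Σ P(x) log₂(P(x)/Q(x))

Computing term by term:
  P(1)·log₂(P(1)/Q(1)) = 0.5·log₂(0.5/0.7596) = -0.30166
  P(2)·log₂(P(2)/Q(2)) = 0.5·log₂(0.5/0.2404) = 0.52825

D_KL(P||Q) = -0.30166 + 0.52825 = 0.22659 ≈ 0.2266 bits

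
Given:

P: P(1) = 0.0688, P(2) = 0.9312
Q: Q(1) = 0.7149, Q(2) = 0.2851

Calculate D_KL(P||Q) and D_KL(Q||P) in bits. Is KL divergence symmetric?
D_KL(P||Q) = 1.3578 bits, D_KL(Q||P) = 1.9276 bits. No, KL divergence is not symmetric.

D_KL(P||Q) = Σ P(x) log₂(P(x)/Q(x))

Computing term by term:
  P(1)·log₂(P(1)/Q(1)) = 0.0688·log₂(0.0688/0.7149) = -0.23236
  P(2)·log₂(P(2)/Q(2)) = 0.9312·log₂(0.9312/0.2851) = 1.59014

D_KL(P||Q) = -0.23236 + 1.59014 = 1.35778 ≈ 1.3578 bits

D_KL(Q||P) = Σ Q(x) log₂(Q(x)/P(x))

Computing term by term:
  Q(1)·log₂(Q(1)/P(1)) = 0.7149·log₂(0.7149/0.0688) = 2.41440
  Q(2)·log₂(Q(2)/P(2)) = 0.2851·log₂(0.2851/0.9312) = -0.48684

D_KL(Q||P) = 2.41440 - 0.48684 = 1.92756 ≈ 1.9276 bits

These are NOT equal (difference: 0.5698 bits). KL divergence is asymmetric: D_KL(P||Q) ≠ D_KL(Q||P) in general.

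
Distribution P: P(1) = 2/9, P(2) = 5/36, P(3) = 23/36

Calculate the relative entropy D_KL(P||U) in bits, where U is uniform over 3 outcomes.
0.2942 bits

U(i) = 1/3 for all i

D_KL(P||U) = Σ P(x) log₂(P(x) / (1/3))
           = Σ P(x) log₂(P(x)) + log₂(3)
           = log₂(3) - H(P)

H(P) = -Σ P(x) log₂(P(x)):
  -P(1)·log₂(P(1)) = -(2/9)·log₂(2/9) = 0.48221
  -P(2)·log₂(P(2)) = -(5/36)·log₂(5/36) = 0.39556
  -P(3)·log₂(P(3)) = -(23/36)·log₂(23/36) = 0.41295
H(P) = 0.48221 + 0.39556 + 0.41295 = 1.29072 bits

log₂(3) = 1.58496 bits

D_KL(P||U) = 1.58496 - 1.29072 = 0.29424 ≈ 0.2942 bits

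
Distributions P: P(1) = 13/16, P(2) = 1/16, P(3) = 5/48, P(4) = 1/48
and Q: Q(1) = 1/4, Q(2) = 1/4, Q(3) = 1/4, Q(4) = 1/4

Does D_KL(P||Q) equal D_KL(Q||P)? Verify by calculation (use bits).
D_KL(P||Q) = 1.0504 bits, D_KL(Q||P) = 1.2869 bits. No — D_KL(P||Q) ≠ D_KL(Q||P) for this pair.

D_KL(P||Q) = Σ P(x) log₂(P(x)/Q(x))

Computing term by term:
  P(1)·log₂(P(1)/Q(1)) = (13/16)·log₂((13/16)/(1/4)) = 1.38161
  P(2)·log₂(P(2)/Q(2)) = (1/16)·log₂((1/16)/(1/4)) = -0.12500
  P(3)·log₂(P(3)/Q(3)) = (5/48)·log₂((5/48)/(1/4)) = -0.13157
  P(4)·log₂(P(4)/Q(4)) = (1/48)·log₂((1/48)/(1/4)) = -0.07469

D_KL(P||Q) = 1.38161 - 0.12500 - 0.13157 - 0.07469 = 1.05035 ≈ 1.0504 bits

D_KL(Q||P) = Σ Q(x) log₂(Q(x)/P(x))

Computing term by term:
  Q(1)·log₂(Q(1)/P(1)) = (1/4)·log₂((1/4)/(13/16)) = -0.42511
  Q(2)·log₂(Q(2)/P(2)) = (1/4)·log₂((1/4)/(1/16)) = 0.50000
  Q(3)·log₂(Q(3)/P(3)) = (1/4)·log₂((1/4)/(5/48)) = 0.31576
  Q(4)·log₂(Q(4)/P(4)) = (1/4)·log₂((1/4)/(1/48)) = 0.89624

D_KL(Q||P) = -0.42511 + 0.50000 + 0.31576 + 0.89624 = 1.28689 ≈ 1.2869 bits

These are NOT equal (difference: 0.2365 bits). KL divergence is asymmetric: D_KL(P||Q) ≠ D_KL(Q||P) in general.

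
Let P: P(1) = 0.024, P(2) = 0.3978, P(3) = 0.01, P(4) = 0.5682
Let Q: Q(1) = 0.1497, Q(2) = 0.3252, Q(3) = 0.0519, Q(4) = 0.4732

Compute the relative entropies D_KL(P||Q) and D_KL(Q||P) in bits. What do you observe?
D_KL(P||Q) = 0.1785 bits, D_KL(Q||P) = 0.2992 bits. The two directions give different values (D_KL(Q||P) exceeds D_KL(P||Q) by 0.1207 bits): KL divergence is asymmetric.

D_KL(P||Q) = Σ P(x) log₂(P(x)/Q(x))

Computing term by term:
  P(1)·log₂(P(1)/Q(1)) = 0.024·log₂(0.024/0.1497) = -0.06338
  P(2)·log₂(P(2)/Q(2)) = 0.3978·log₂(0.3978/0.3252) = 0.11565
  P(3)·log₂(P(3)/Q(3)) = 0.01·log₂(0.01/0.0519) = -0.02376
  P(4)·log₂(P(4)/Q(4)) = 0.5682·log₂(0.5682/0.4732) = 0.14998

D_KL(P||Q) = -0.06338 + 0.11565 - 0.02376 + 0.14998 = 0.17849 ≈ 0.1785 bits

D_KL(Q||P) = Σ Q(x) log₂(Q(x)/P(x))

Computing term by term:
  Q(1)·log₂(Q(1)/P(1)) = 0.1497·log₂(0.1497/0.024) = 0.39535
  Q(2)·log₂(Q(2)/P(2)) = 0.3252·log₂(0.3252/0.3978) = -0.09454
  Q(3)·log₂(Q(3)/P(3)) = 0.0519·log₂(0.0519/0.01) = 0.12330
  Q(4)·log₂(Q(4)/P(4)) = 0.4732·log₂(0.4732/0.5682) = -0.12490

D_KL(Q||P) = 0.39535 - 0.09454 + 0.12330 - 0.12490 = 0.29921 ≈ 0.2992 bits

These are NOT equal (difference: 0.1207 bits). KL divergence is asymmetric: D_KL(P||Q) ≠ D_KL(Q||P) in general.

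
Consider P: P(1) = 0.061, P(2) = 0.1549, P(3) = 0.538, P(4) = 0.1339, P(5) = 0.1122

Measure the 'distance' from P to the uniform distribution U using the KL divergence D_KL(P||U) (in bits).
0.4354 bits

U(i) = 1/5 for all i

D_KL(P||U) = Σ P(x) log₂(P(x) / (1/5))
           = Σ P(x) log₂(P(x)) + log₂(5)
           = log₂(5) - H(P)

H(P) = -Σ P(x) log₂(P(x)):
  -P(1)·log₂(P(1)) = -(0.061)·log₂(0.061) = 0.24614
  -P(2)·log₂(P(2)) = -(0.1549)·log₂(0.1549) = 0.41677
  -P(3)·log₂(P(3)) = -(0.538)·log₂(0.538) = 0.48115
  -P(4)·log₂(P(4)) = -(0.1339)·log₂(0.1339) = 0.38841
  -P(5)·log₂(P(5)) = -(0.1122)·log₂(0.1122) = 0.35409
H(P) = 0.24614 + 0.41677 + 0.48115 + 0.38841 + 0.35409 = 1.88656 bits

log₂(5) = 2.32193 bits

D_KL(P||U) = 2.32193 - 1.88656 = 0.43537 ≈ 0.4354 bits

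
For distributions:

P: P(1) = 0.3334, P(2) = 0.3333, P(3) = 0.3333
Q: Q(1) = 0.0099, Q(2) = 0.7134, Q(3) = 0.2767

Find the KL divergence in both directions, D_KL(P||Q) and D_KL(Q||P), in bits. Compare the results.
D_KL(P||Q) = 1.4151 bits, D_KL(Q||P) = 0.6587 bits. D_KL(P||Q) is larger than D_KL(Q||P) by 0.7564 bits; the two directions differ.

D_KL(P||Q) = Σ P(x) log₂(P(x)/Q(x))

Computing term by term:
  P(1)·log₂(P(1)/Q(1)) = 0.3334·log₂(0.3334/0.0099) = 1.69157
  P(2)·log₂(P(2)/Q(2)) = 0.3333·log₂(0.3333/0.7134) = -0.36593
  P(3)·log₂(P(3)/Q(3)) = 0.3333·log₂(0.3333/0.2767) = 0.08949

D_KL(P||Q) = 1.69157 - 0.36593 + 0.08949 = 1.41513 ≈ 1.4151 bits

D_KL(Q||P) = Σ Q(x) log₂(Q(x)/P(x))

Computing term by term:
  Q(1)·log₂(Q(1)/P(1)) = 0.0099·log₂(0.0099/0.3334) = -0.05023
  Q(2)·log₂(Q(2)/P(2)) = 0.7134·log₂(0.7134/0.3333) = 0.78323
  Q(3)·log₂(Q(3)/P(3)) = 0.2767·log₂(0.2767/0.3333) = -0.07429

D_KL(Q||P) = -0.05023 + 0.78323 - 0.07429 = 0.65871 ≈ 0.6587 bits

These are NOT equal (difference: 0.7564 bits). KL divergence is asymmetric: D_KL(P||Q) ≠ D_KL(Q||P) in general.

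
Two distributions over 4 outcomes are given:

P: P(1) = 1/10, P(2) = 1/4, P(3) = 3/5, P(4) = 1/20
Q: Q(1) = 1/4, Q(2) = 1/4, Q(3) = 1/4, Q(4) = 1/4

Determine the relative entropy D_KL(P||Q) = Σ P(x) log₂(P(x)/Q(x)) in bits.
0.5095 bits

D_KL(P||Q) = Σ P(x) log₂(P(x)/Q(x))

Computing term by term:
  P(1)·log₂(P(1)/Q(1)) = (1/10)·log₂((1/10)/(1/4)) = -0.13219
  P(2)·log₂(P(2)/Q(2)) = (1/4)·log₂((1/4)/(1/4)) = 0.00000
  P(3)·log₂(P(3)/Q(3)) = (3/5)·log₂((3/5)/(1/4)) = 0.75782
  P(4)·log₂(P(4)/Q(4)) = (1/20)·log₂((1/20)/(1/4)) = -0.11610

D_KL(P||Q) = -0.13219 + 0.00000 + 0.75782 - 0.11610 = 0.50953 ≈ 0.5095 bits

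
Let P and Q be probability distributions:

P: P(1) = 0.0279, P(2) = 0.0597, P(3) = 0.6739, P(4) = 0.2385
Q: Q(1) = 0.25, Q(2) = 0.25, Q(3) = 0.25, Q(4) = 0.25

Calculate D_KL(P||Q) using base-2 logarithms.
0.7363 bits

D_KL(P||Q) = Σ P(x) log₂(P(x)/Q(x))

Computing term by term:
  P(1)·log₂(P(1)/Q(1)) = 0.0279·log₂(0.0279/0.25) = -0.08826
  P(2)·log₂(P(2)/Q(2)) = 0.0597·log₂(0.0597/0.25) = -0.12335
  P(3)·log₂(P(3)/Q(3)) = 0.6739·log₂(0.6739/0.25) = 0.96409
  P(4)·log₂(P(4)/Q(4)) = 0.2385·log₂(0.2385/0.25) = -0.01620

D_KL(P||Q) = -0.08826 - 0.12335 + 0.96409 - 0.01620 = 0.73628 ≈ 0.7363 bits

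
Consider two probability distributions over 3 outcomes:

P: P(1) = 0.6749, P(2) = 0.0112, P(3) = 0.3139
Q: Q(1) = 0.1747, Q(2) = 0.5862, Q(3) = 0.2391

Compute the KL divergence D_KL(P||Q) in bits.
1.3752 bits

D_KL(P||Q) = Σ P(x) log₂(P(x)/Q(x))

Computing term by term:
  P(1)·log₂(P(1)/Q(1)) = 0.6749·log₂(0.6749/0.1747) = 1.31592
  P(2)·log₂(P(2)/Q(2)) = 0.0112·log₂(0.0112/0.5862) = -0.06395
  P(3)·log₂(P(3)/Q(3)) = 0.3139·log₂(0.3139/0.2391) = 0.12327

D_KL(P||Q) = 1.31592 - 0.06395 + 0.12327 = 1.37524 ≈ 1.3752 bits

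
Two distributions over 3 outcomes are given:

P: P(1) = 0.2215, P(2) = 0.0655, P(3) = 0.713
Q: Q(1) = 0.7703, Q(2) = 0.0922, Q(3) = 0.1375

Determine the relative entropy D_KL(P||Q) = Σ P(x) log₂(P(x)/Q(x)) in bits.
1.2624 bits

D_KL(P||Q) = Σ P(x) log₂(P(x)/Q(x))

Computing term by term:
  P(1)·log₂(P(1)/Q(1)) = 0.2215·log₂(0.2215/0.7703) = -0.39828
  P(2)·log₂(P(2)/Q(2)) = 0.0655·log₂(0.0655/0.0922) = -0.03231
  P(3)·log₂(P(3)/Q(3)) = 0.713·log₂(0.713/0.1375) = 1.69300

D_KL(P||Q) = -0.39828 - 0.03231 + 1.69300 = 1.26241 ≈ 1.2624 bits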